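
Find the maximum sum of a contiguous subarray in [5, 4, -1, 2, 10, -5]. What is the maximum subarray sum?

Using Kadane's algorithm on [5, 4, -1, 2, 10, -5]:

Scanning through the array:
Position 1 (value 4): max_ending_here = 9, max_so_far = 9
Position 2 (value -1): max_ending_here = 8, max_so_far = 9
Position 3 (value 2): max_ending_here = 10, max_so_far = 10
Position 4 (value 10): max_ending_here = 20, max_so_far = 20
Position 5 (value -5): max_ending_here = 15, max_so_far = 20

Maximum subarray: [5, 4, -1, 2, 10]
Maximum sum: 20

The maximum subarray is [5, 4, -1, 2, 10] with sum 20. This subarray runs from index 0 to index 4.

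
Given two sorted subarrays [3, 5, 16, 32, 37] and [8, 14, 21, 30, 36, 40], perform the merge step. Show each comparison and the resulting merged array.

Merging process:

Compare 3 vs 8: take 3 from left. Merged: [3]
Compare 5 vs 8: take 5 from left. Merged: [3, 5]
Compare 16 vs 8: take 8 from right. Merged: [3, 5, 8]
Compare 16 vs 14: take 14 from right. Merged: [3, 5, 8, 14]
Compare 16 vs 21: take 16 from left. Merged: [3, 5, 8, 14, 16]
Compare 32 vs 21: take 21 from right. Merged: [3, 5, 8, 14, 16, 21]
Compare 32 vs 30: take 30 from right. Merged: [3, 5, 8, 14, 16, 21, 30]
Compare 32 vs 36: take 32 from left. Merged: [3, 5, 8, 14, 16, 21, 30, 32]
Compare 37 vs 36: take 36 from right. Merged: [3, 5, 8, 14, 16, 21, 30, 32, 36]
Compare 37 vs 40: take 37 from left. Merged: [3, 5, 8, 14, 16, 21, 30, 32, 36, 37]
Append remaining from right: [40]. Merged: [3, 5, 8, 14, 16, 21, 30, 32, 36, 37, 40]

Final merged array: [3, 5, 8, 14, 16, 21, 30, 32, 36, 37, 40]
Total comparisons: 10

The merged array is [3, 5, 8, 14, 16, 21, 30, 32, 36, 37, 40], requiring 10 comparisons. The merge step runs in O(n) time where n is the total number of elements.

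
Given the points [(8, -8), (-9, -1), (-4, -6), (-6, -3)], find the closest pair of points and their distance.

Computing all pairwise distances among 4 points:

d((8, -8), (-9, -1)) = 18.3848
d((8, -8), (-4, -6)) = 12.1655
d((8, -8), (-6, -3)) = 14.8661
d((-9, -1), (-4, -6)) = 7.0711
d((-9, -1), (-6, -3)) = 3.6056 <-- minimum
d((-4, -6), (-6, -3)) = 3.6056 <-- minimum

Minimum distance: 3.6056 (tie among 2 pairs: (-9, -1) and (-6, -3); (-4, -6) and (-6, -3))

The minimum Euclidean distance is 3.6056. There is a tie: 2 pairs achieve this minimum — (-9, -1) and (-6, -3); (-4, -6) and (-6, -3). Any of these is a valid closest pair. For 4 points, brute-force pairwise comparison is shown above. For large n, the divide-and-conquer algorithm (sort by x, recurse on halves, check the dividing strip) achieves O(n log n).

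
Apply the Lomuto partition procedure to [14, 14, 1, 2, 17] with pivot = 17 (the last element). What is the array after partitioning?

Lomuto partition with pivot = 17:

Initial array: [14, 14, 1, 2, 17]

arr[0]=14 <= 17: swap with position 0, array becomes [14, 14, 1, 2, 17]
arr[1]=14 <= 17: swap with position 1, array becomes [14, 14, 1, 2, 17]
arr[2]=1 <= 17: swap with position 2, array becomes [14, 14, 1, 2, 17]
arr[3]=2 <= 17: swap with position 3, array becomes [14, 14, 1, 2, 17]

Place pivot at position 4: [14, 14, 1, 2, 17]
Pivot position: 4

After partitioning with pivot 17, the array becomes [14, 14, 1, 2, 17]. The pivot is placed at index 4. All elements to the left of the pivot are <= 17, and all elements to the right are > 17.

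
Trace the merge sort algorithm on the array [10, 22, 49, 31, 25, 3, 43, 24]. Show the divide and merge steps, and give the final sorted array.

Merge sort trace:

Split: [10, 22, 49, 31, 25, 3, 43, 24] -> [10, 22, 49, 31] and [25, 3, 43, 24]
  Split: [10, 22, 49, 31] -> [10, 22] and [49, 31]
    Split: [10, 22] -> [10] and [22]
    Merge: [10] + [22] -> [10, 22]
    Split: [49, 31] -> [49] and [31]
    Merge: [49] + [31] -> [31, 49]
  Merge: [10, 22] + [31, 49] -> [10, 22, 31, 49]
  Split: [25, 3, 43, 24] -> [25, 3] and [43, 24]
    Split: [25, 3] -> [25] and [3]
    Merge: [25] + [3] -> [3, 25]
    Split: [43, 24] -> [43] and [24]
    Merge: [43] + [24] -> [24, 43]
  Merge: [3, 25] + [24, 43] -> [3, 24, 25, 43]
Merge: [10, 22, 31, 49] + [3, 24, 25, 43] -> [3, 10, 22, 24, 25, 31, 43, 49]

Final sorted array: [3, 10, 22, 24, 25, 31, 43, 49]

The merge sort proceeds by recursively splitting the array and merging sorted halves.
After all merges, the sorted array is [3, 10, 22, 24, 25, 31, 43, 49].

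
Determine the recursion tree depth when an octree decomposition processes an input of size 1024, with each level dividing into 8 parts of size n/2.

For divide and conquer with division factor 2:

Problem sizes at each level:
Level 0: 1024
Level 1: 512
Level 2: 256
Level 3: 128
Level 4: 64
Level 5: 32
Level 6: 16
Level 7: 8
Level 8: 4
Level 9: 2
Level 10: 1

The root is level 0 and the size-1 base case is level 10 (the tree spans levels 0 through 10, i.e. 11 levels counting the root), so the depth is the number of divisions: log_2(1024) = 10

The recursion tree depth is log_2(1024) = 10. At each level, the problem size is divided by 2, so it takes 10 divisions to reduce to a base case of size 1. The algorithm makes 8 recursive calls at each level.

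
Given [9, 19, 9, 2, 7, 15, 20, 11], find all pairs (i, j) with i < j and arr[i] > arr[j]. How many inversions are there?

Finding inversions in [9, 19, 9, 2, 7, 15, 20, 11]:

(0, 3): arr[0]=9 > arr[3]=2
(0, 4): arr[0]=9 > arr[4]=7
(1, 2): arr[1]=19 > arr[2]=9
(1, 3): arr[1]=19 > arr[3]=2
(1, 4): arr[1]=19 > arr[4]=7
(1, 5): arr[1]=19 > arr[5]=15
(1, 7): arr[1]=19 > arr[7]=11
(2, 3): arr[2]=9 > arr[3]=2
(2, 4): arr[2]=9 > arr[4]=7
(5, 7): arr[5]=15 > arr[7]=11
(6, 7): arr[6]=20 > arr[7]=11

Total inversions: 11

The array has 11 inversion(s): (0,3), (0,4), (1,2), (1,3), (1,4), (1,5), (1,7), (2,3), (2,4), (5,7), (6,7). Each pair (i,j) satisfies i < j and arr[i] > arr[j].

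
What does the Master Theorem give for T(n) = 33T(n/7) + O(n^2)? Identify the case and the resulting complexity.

Master Theorem for T(n) = 33T(n/7) + O(n^2):

a = 33, b = 7, c = 2
log_b(a) = log_7(33) = 1.7968

Case 3: c = 2 > log_7(33) = 1.7968
T(n) = O(n^2) = O(n^2)

For T(n) = 33T(n/7) + O(n^2): log_7(33) = 1.7968. This is Case 3 of the Master Theorem (c > log_b(a), work dominated by root), giving O(n^2).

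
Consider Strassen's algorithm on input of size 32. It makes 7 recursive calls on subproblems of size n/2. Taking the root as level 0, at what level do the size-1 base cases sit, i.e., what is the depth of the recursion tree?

For divide and conquer with division factor 2:

Problem sizes at each level:
Level 0: 32
Level 1: 16
Level 2: 8
Level 3: 4
Level 4: 2
Level 5: 1

The root is level 0 and the size-1 base case is level 5 (the tree spans levels 0 through 5, i.e. 6 levels counting the root), so the depth is the number of divisions: log_2(32) = 5

The recursion tree depth is log_2(32) = 5. At each level, the problem size is divided by 2, so it takes 5 divisions to reduce to a base case of size 1. The algorithm makes 7 recursive calls at each level.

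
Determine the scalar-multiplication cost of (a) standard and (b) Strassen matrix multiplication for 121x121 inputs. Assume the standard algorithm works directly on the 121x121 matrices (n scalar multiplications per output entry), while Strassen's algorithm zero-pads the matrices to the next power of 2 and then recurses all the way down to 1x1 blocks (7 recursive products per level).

Matrix multiplication for 121x121 matrices:

Strassen's algorithm requires power-of-2 dimensions. Pad 121x121 to 128x128 (next power of 2).

Standard algorithm: 121^3 = 1771561 multiplications
Strassen's algorithm: 7^(log2(128)) = 7^7 = 823543 multiplications
Savings: 1771561 - 823543 = 948018 multiplications

Standard: 1771561 multiplications (121^3). Strassen: 823543 multiplications (7^7, after padding to 128x128). Strassen reduces 8 recursive multiplications to 7 at each level.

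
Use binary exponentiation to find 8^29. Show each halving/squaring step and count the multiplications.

Computing 8^29 by squaring (build up from 8^1; each line after the first costs one multiplication):

8^1 = 8
8^2 = (8^1)^2 = 8^2 = 64
8^3 = 8 * 8^2 = 8 * 64 = 512
8^6 = (8^3)^2 = 512^2 = 262144
8^7 = 8 * 8^6 = 8 * 262144 = 2097152
8^14 = (8^7)^2 = 2097152^2 = 4398046511104
8^28 = (8^14)^2 = 4398046511104^2 = 19342813113834066795298816
8^29 = 8 * 8^28 = 8 * 19342813113834066795298816 = 154742504910672534362390528

Result: 154742504910672534362390528
Multiplications needed: 7 (7 lines after 8^1)

8^29 = 154742504910672534362390528. Using exponentiation by squaring, this requires 7 multiplications. The key idea: if the exponent is even, square the half-power; if odd, multiply by the base once.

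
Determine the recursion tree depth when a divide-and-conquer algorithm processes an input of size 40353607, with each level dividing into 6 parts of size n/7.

For divide and conquer with division factor 7:

Problem sizes at each level:
Level 0: 40353607
Level 1: 5764801
Level 2: 823543
Level 3: 117649
Level 4: 16807
Level 5: 2401
Level 6: 343
Level 7: 49
Level 8: 7
Level 9: 1

The root is level 0 and the size-1 base case is level 9 (the tree spans levels 0 through 9, i.e. 10 levels counting the root), so the depth is the number of divisions: log_7(40353607) = 9

The recursion tree depth is log_7(40353607) = 9. At each level, the problem size is divided by 7, so it takes 9 divisions to reduce to a base case of size 1. The algorithm makes 6 recursive calls at each level.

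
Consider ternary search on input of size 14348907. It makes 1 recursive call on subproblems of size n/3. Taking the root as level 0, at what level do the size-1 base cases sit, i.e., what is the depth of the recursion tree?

For divide and conquer with division factor 3:

Problem sizes at each level:
Level 0: 14348907
Level 1: 4782969
Level 2: 1594323
Level 3: 531441
Level 4: 177147
Level 5: 59049
Level 6: 19683
Level 7: 6561
Level 8: 2187
Level 9: 729
Level 10: 243
Level 11: 81
Level 12: 27
Level 13: 9
Level 14: 3
Level 15: 1

The root is level 0 and the size-1 base case is level 15 (the tree spans levels 0 through 15, i.e. 16 levels counting the root), so the depth is the number of divisions: log_3(14348907) = 15

The recursion tree depth is log_3(14348907) = 15. At each level, the problem size is divided by 3, so it takes 15 divisions to reduce to a base case of size 1. The algorithm makes 1 recursive call at each level.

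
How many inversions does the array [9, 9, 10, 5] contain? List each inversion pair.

Finding inversions in [9, 9, 10, 5]:

(0, 3): arr[0]=9 > arr[3]=5
(1, 3): arr[1]=9 > arr[3]=5
(2, 3): arr[2]=10 > arr[3]=5

Total inversions: 3

The array has 3 inversion(s): (0,3), (1,3), (2,3). Each pair (i,j) satisfies i < j and arr[i] > arr[j].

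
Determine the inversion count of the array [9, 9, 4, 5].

Finding inversions in [9, 9, 4, 5]:

(0, 2): arr[0]=9 > arr[2]=4
(0, 3): arr[0]=9 > arr[3]=5
(1, 2): arr[1]=9 > arr[2]=4
(1, 3): arr[1]=9 > arr[3]=5

Total inversions: 4

The array has 4 inversion(s): (0,2), (0,3), (1,2), (1,3). Each pair (i,j) satisfies i < j and arr[i] > arr[j].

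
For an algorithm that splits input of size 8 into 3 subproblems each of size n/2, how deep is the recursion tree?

For divide and conquer with division factor 2:

Problem sizes at each level:
Level 0: 8
Level 1: 4
Level 2: 2
Level 3: 1

The root is level 0 and the size-1 base case is level 3 (the tree spans levels 0 through 3, i.e. 4 levels counting the root), so the depth is the number of divisions: log_2(8) = 3

The recursion tree depth is log_2(8) = 3. At each level, the problem size is divided by 2, so it takes 3 divisions to reduce to a base case of size 1. The algorithm makes 3 recursive calls at each level.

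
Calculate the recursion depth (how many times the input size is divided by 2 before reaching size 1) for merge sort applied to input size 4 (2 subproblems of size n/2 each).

For divide and conquer with division factor 2:

Problem sizes at each level:
Level 0: 4
Level 1: 2
Level 2: 1

The root is level 0 and the size-1 base case is level 2 (the tree spans levels 0 through 2, i.e. 3 levels counting the root), so the depth is the number of divisions: log_2(4) = 2

The recursion tree depth is log_2(4) = 2. At each level, the problem size is divided by 2, so it takes 2 divisions to reduce to a base case of size 1. The algorithm makes 2 recursive calls at each level.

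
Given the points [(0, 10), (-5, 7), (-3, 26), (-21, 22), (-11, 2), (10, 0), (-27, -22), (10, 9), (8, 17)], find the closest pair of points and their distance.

Computing all pairwise distances among 9 points:

d((0, 10), (-5, 7)) = 5.831 <-- minimum
d((0, 10), (-3, 26)) = 16.2788
d((0, 10), (-21, 22)) = 24.1868
d((0, 10), (-11, 2)) = 13.6015
d((0, 10), (10, 0)) = 14.1421
d((0, 10), (-27, -22)) = 41.8688
d((0, 10), (10, 9)) = 10.0499
d((0, 10), (8, 17)) = 10.6301
d((-5, 7), (-3, 26)) = 19.105
d((-5, 7), (-21, 22)) = 21.9317
d((-5, 7), (-11, 2)) = 7.8102
d((-5, 7), (10, 0)) = 16.5529
d((-5, 7), (-27, -22)) = 36.4005
d((-5, 7), (10, 9)) = 15.1327
d((-5, 7), (8, 17)) = 16.4012
d((-3, 26), (-21, 22)) = 18.4391
d((-3, 26), (-11, 2)) = 25.2982
d((-3, 26), (10, 0)) = 29.0689
d((-3, 26), (-27, -22)) = 53.6656
d((-3, 26), (10, 9)) = 21.4009
d((-3, 26), (8, 17)) = 14.2127
d((-21, 22), (-11, 2)) = 22.3607
d((-21, 22), (10, 0)) = 38.0132
d((-21, 22), (-27, -22)) = 44.4072
d((-21, 22), (10, 9)) = 33.6155
d((-21, 22), (8, 17)) = 29.4279
d((-11, 2), (10, 0)) = 21.095
d((-11, 2), (-27, -22)) = 28.8444
d((-11, 2), (10, 9)) = 22.1359
d((-11, 2), (8, 17)) = 24.2074
d((10, 0), (-27, -22)) = 43.0465
d((10, 0), (10, 9)) = 9.0
d((10, 0), (8, 17)) = 17.1172
d((-27, -22), (10, 9)) = 48.2701
d((-27, -22), (8, 17)) = 52.4023
d((10, 9), (8, 17)) = 8.2462

Closest pair: (0, 10) and (-5, 7) with distance 5.831

The closest pair is (0, 10) and (-5, 7) with Euclidean distance 5.831. For 9 points, brute-force pairwise comparison is shown above. For large n, the divide-and-conquer algorithm (sort by x, recurse on halves, check the dividing strip) achieves O(n log n).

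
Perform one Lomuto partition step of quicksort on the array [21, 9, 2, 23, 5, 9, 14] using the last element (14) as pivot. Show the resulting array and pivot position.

Lomuto partition with pivot = 14:

Initial array: [21, 9, 2, 23, 5, 9, 14]

arr[0]=21 > 14: no swap
arr[1]=9 <= 14: swap with position 0, array becomes [9, 21, 2, 23, 5, 9, 14]
arr[2]=2 <= 14: swap with position 1, array becomes [9, 2, 21, 23, 5, 9, 14]
arr[3]=23 > 14: no swap
arr[4]=5 <= 14: swap with position 2, array becomes [9, 2, 5, 23, 21, 9, 14]
arr[5]=9 <= 14: swap with position 3, array becomes [9, 2, 5, 9, 21, 23, 14]

Place pivot at position 4: [9, 2, 5, 9, 14, 23, 21]
Pivot position: 4

After partitioning with pivot 14, the array becomes [9, 2, 5, 9, 14, 23, 21]. The pivot is placed at index 4. All elements to the left of the pivot are <= 14, and all elements to the right are > 14.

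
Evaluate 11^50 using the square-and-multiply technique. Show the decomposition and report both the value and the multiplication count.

Computing 11^50 by squaring (build up from 11^1; each line after the first costs one multiplication):

11^1 = 11
11^2 = (11^1)^2 = 11^2 = 121
11^3 = 11 * 11^2 = 11 * 121 = 1331
11^6 = (11^3)^2 = 1331^2 = 1771561
11^12 = (11^6)^2 = 1771561^2 = 3138428376721
11^24 = (11^12)^2 = 3138428376721^2 = 9849732675807611094711841
11^25 = 11 * 11^24 = 11 * 9849732675807611094711841 = 108347059433883722041830251
11^50 = (11^25)^2 = 108347059433883722041830251^2 = 11739085287969531650666649599035831993898213898723001

Result: 11739085287969531650666649599035831993898213898723001
Multiplications needed: 7 (7 lines after 11^1)

11^50 = 11739085287969531650666649599035831993898213898723001. Using exponentiation by squaring, this requires 7 multiplications. The key idea: if the exponent is even, square the half-power; if odd, multiply by the base once.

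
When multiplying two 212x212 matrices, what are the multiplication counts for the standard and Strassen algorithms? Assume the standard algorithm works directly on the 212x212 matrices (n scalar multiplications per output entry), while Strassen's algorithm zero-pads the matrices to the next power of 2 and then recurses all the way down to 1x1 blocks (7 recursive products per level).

Matrix multiplication for 212x212 matrices:

Strassen's algorithm requires power-of-2 dimensions. Pad 212x212 to 256x256 (next power of 2).

Standard algorithm: 212^3 = 9528128 multiplications
Strassen's algorithm: 7^(log2(256)) = 7^8 = 5764801 multiplications
Savings: 9528128 - 5764801 = 3763327 multiplications

Standard: 9528128 multiplications (212^3). Strassen: 5764801 multiplications (7^8, after padding to 256x256). Strassen reduces 8 recursive multiplications to 7 at each level.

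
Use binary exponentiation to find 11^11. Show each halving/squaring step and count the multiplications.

Computing 11^11 by squaring (build up from 11^1; each line after the first costs one multiplication):

11^1 = 11
11^2 = (11^1)^2 = 11^2 = 121
11^4 = (11^2)^2 = 121^2 = 14641
11^5 = 11 * 11^4 = 11 * 14641 = 161051
11^10 = (11^5)^2 = 161051^2 = 25937424601
11^11 = 11 * 11^10 = 11 * 25937424601 = 285311670611

Result: 285311670611
Multiplications needed: 5 (5 lines after 11^1)

11^11 = 285311670611. Using exponentiation by squaring, this requires 5 multiplications. The key idea: if the exponent is even, square the half-power; if odd, multiply by the base once.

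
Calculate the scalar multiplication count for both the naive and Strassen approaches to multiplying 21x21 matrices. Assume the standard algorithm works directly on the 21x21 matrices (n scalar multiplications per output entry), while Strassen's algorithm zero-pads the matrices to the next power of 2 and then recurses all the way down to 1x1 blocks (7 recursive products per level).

Matrix multiplication for 21x21 matrices:

Strassen's algorithm requires power-of-2 dimensions. Pad 21x21 to 32x32 (next power of 2).

Standard algorithm: 21^3 = 9261 multiplications
Strassen's algorithm: 7^(log2(32)) = 7^5 = 16807 multiplications
Difference: 9261 - 16807 = -7546 (Strassen uses MORE here due to padding overhead — for small or just-over-power-of-2 n, padding can outweigh the per-level savings)

Standard: 9261 multiplications (21^3). Strassen: 16807 multiplications (7^5, after padding to 32x32). Strassen reduces 8 recursive multiplications to 7 at each level.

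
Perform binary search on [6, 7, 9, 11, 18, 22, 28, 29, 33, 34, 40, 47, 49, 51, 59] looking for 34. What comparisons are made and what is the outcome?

Binary search for 34 in [6, 7, 9, 11, 18, 22, 28, 29, 33, 34, 40, 47, 49, 51, 59]:

lo=0, hi=14, mid=7, arr[mid]=29 -> 29 < 34, search right half
lo=8, hi=14, mid=11, arr[mid]=47 -> 47 > 34, search left half
lo=8, hi=10, mid=9, arr[mid]=34 -> Found target at index 9!

Binary search finds 34 at index 9 after 3 comparisons. The search repeatedly halves the search space by comparing with the middle element.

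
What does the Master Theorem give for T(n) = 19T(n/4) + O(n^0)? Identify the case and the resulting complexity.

Master Theorem for T(n) = 19T(n/4) + O(n^0):

a = 19, b = 4, c = 0
log_b(a) = log_4(19) = 2.1240

Case 1: c = 0 < log_4(19) = 2.1240
T(n) = O(n^(log_4 19))

For T(n) = 19T(n/4) + O(n^0): log_4(19) = 2.1240. This is Case 1 of the Master Theorem (c < log_b(a), work dominated by leaves), giving O(n^(log_4 19)).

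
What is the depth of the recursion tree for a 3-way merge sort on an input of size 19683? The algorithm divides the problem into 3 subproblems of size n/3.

For divide and conquer with division factor 3:

Problem sizes at each level:
Level 0: 19683
Level 1: 6561
Level 2: 2187
Level 3: 729
Level 4: 243
Level 5: 81
Level 6: 27
Level 7: 9
Level 8: 3
Level 9: 1

The root is level 0 and the size-1 base case is level 9 (the tree spans levels 0 through 9, i.e. 10 levels counting the root), so the depth is the number of divisions: log_3(19683) = 9

The recursion tree depth is log_3(19683) = 9. At each level, the problem size is divided by 3, so it takes 9 divisions to reduce to a base case of size 1. The algorithm makes 3 recursive calls at each level.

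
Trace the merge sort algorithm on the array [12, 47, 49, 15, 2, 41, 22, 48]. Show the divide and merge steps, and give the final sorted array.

Merge sort trace:

Split: [12, 47, 49, 15, 2, 41, 22, 48] -> [12, 47, 49, 15] and [2, 41, 22, 48]
  Split: [12, 47, 49, 15] -> [12, 47] and [49, 15]
    Split: [12, 47] -> [12] and [47]
    Merge: [12] + [47] -> [12, 47]
    Split: [49, 15] -> [49] and [15]
    Merge: [49] + [15] -> [15, 49]
  Merge: [12, 47] + [15, 49] -> [12, 15, 47, 49]
  Split: [2, 41, 22, 48] -> [2, 41] and [22, 48]
    Split: [2, 41] -> [2] and [41]
    Merge: [2] + [41] -> [2, 41]
    Split: [22, 48] -> [22] and [48]
    Merge: [22] + [48] -> [22, 48]
  Merge: [2, 41] + [22, 48] -> [2, 22, 41, 48]
Merge: [12, 15, 47, 49] + [2, 22, 41, 48] -> [2, 12, 15, 22, 41, 47, 48, 49]

Final sorted array: [2, 12, 15, 22, 41, 47, 48, 49]

The merge sort proceeds by recursively splitting the array and merging sorted halves.
After all merges, the sorted array is [2, 12, 15, 22, 41, 47, 48, 49].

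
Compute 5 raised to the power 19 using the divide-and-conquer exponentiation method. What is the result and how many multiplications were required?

Computing 5^19 by squaring (build up from 5^1; each line after the first costs one multiplication):

5^1 = 5
5^2 = (5^1)^2 = 5^2 = 25
5^4 = (5^2)^2 = 25^2 = 625
5^8 = (5^4)^2 = 625^2 = 390625
5^9 = 5 * 5^8 = 5 * 390625 = 1953125
5^18 = (5^9)^2 = 1953125^2 = 3814697265625
5^19 = 5 * 5^18 = 5 * 3814697265625 = 19073486328125

Result: 19073486328125
Multiplications needed: 6 (6 lines after 5^1)

5^19 = 19073486328125. Using exponentiation by squaring, this requires 6 multiplications. The key idea: if the exponent is even, square the half-power; if odd, multiply by the base once.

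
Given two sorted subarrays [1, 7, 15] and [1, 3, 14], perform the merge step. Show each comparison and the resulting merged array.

Merging process:

Compare 1 vs 1: take 1 from left. Merged: [1]
Compare 7 vs 1: take 1 from right. Merged: [1, 1]
Compare 7 vs 3: take 3 from right. Merged: [1, 1, 3]
Compare 7 vs 14: take 7 from left. Merged: [1, 1, 3, 7]
Compare 15 vs 14: take 14 from right. Merged: [1, 1, 3, 7, 14]
Append remaining from left: [15]. Merged: [1, 1, 3, 7, 14, 15]

Final merged array: [1, 1, 3, 7, 14, 15]
Total comparisons: 5

The merged array is [1, 1, 3, 7, 14, 15], requiring 5 comparisons. The merge step runs in O(n) time where n is the total number of elements.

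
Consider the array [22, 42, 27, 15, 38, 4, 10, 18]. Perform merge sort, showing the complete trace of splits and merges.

Merge sort trace:

Split: [22, 42, 27, 15, 38, 4, 10, 18] -> [22, 42, 27, 15] and [38, 4, 10, 18]
  Split: [22, 42, 27, 15] -> [22, 42] and [27, 15]
    Split: [22, 42] -> [22] and [42]
    Merge: [22] + [42] -> [22, 42]
    Split: [27, 15] -> [27] and [15]
    Merge: [27] + [15] -> [15, 27]
  Merge: [22, 42] + [15, 27] -> [15, 22, 27, 42]
  Split: [38, 4, 10, 18] -> [38, 4] and [10, 18]
    Split: [38, 4] -> [38] and [4]
    Merge: [38] + [4] -> [4, 38]
    Split: [10, 18] -> [10] and [18]
    Merge: [10] + [18] -> [10, 18]
  Merge: [4, 38] + [10, 18] -> [4, 10, 18, 38]
Merge: [15, 22, 27, 42] + [4, 10, 18, 38] -> [4, 10, 15, 18, 22, 27, 38, 42]

Final sorted array: [4, 10, 15, 18, 22, 27, 38, 42]

The merge sort proceeds by recursively splitting the array and merging sorted halves.
After all merges, the sorted array is [4, 10, 15, 18, 22, 27, 38, 42].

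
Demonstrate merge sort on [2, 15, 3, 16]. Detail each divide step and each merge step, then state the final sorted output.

Merge sort trace:

Split: [2, 15, 3, 16] -> [2, 15] and [3, 16]
  Split: [2, 15] -> [2] and [15]
  Merge: [2] + [15] -> [2, 15]
  Split: [3, 16] -> [3] and [16]
  Merge: [3] + [16] -> [3, 16]
Merge: [2, 15] + [3, 16] -> [2, 3, 15, 16]

Final sorted array: [2, 3, 15, 16]

The merge sort proceeds by recursively splitting the array and merging sorted halves.
After all merges, the sorted array is [2, 3, 15, 16].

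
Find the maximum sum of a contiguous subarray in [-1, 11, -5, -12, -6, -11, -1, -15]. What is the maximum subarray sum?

Using Kadane's algorithm on [-1, 11, -5, -12, -6, -11, -1, -15]:

Scanning through the array:
Position 1 (value 11): max_ending_here = 11, max_so_far = 11
Position 2 (value -5): max_ending_here = 6, max_so_far = 11
Position 3 (value -12): max_ending_here = -6, max_so_far = 11
Position 4 (value -6): max_ending_here = -6, max_so_far = 11
Position 5 (value -11): max_ending_here = -11, max_so_far = 11
Position 6 (value -1): max_ending_here = -1, max_so_far = 11
Position 7 (value -15): max_ending_here = -15, max_so_far = 11

Maximum subarray: [11]
Maximum sum: 11

The maximum subarray is [11] with sum 11. This subarray runs from index 1 to index 1.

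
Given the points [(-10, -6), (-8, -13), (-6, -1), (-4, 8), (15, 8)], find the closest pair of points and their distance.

Computing all pairwise distances among 5 points:

d((-10, -6), (-8, -13)) = 7.2801
d((-10, -6), (-6, -1)) = 6.4031 <-- minimum
d((-10, -6), (-4, 8)) = 15.2315
d((-10, -6), (15, 8)) = 28.6531
d((-8, -13), (-6, -1)) = 12.1655
d((-8, -13), (-4, 8)) = 21.3776
d((-8, -13), (15, 8)) = 31.1448
d((-6, -1), (-4, 8)) = 9.2195
d((-6, -1), (15, 8)) = 22.8473
d((-4, 8), (15, 8)) = 19.0

Closest pair: (-10, -6) and (-6, -1) with distance 6.4031

The closest pair is (-10, -6) and (-6, -1) with Euclidean distance 6.4031. For 5 points, brute-force pairwise comparison is shown above. For large n, the divide-and-conquer algorithm (sort by x, recurse on halves, check the dividing strip) achieves O(n log n).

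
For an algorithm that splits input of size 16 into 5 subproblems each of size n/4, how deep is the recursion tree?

For divide and conquer with division factor 4:

Problem sizes at each level:
Level 0: 16
Level 1: 4
Level 2: 1

The root is level 0 and the size-1 base case is level 2 (the tree spans levels 0 through 2, i.e. 3 levels counting the root), so the depth is the number of divisions: log_4(16) = 2

The recursion tree depth is log_4(16) = 2. At each level, the problem size is divided by 4, so it takes 2 divisions to reduce to a base case of size 1. The algorithm makes 5 recursive calls at each level.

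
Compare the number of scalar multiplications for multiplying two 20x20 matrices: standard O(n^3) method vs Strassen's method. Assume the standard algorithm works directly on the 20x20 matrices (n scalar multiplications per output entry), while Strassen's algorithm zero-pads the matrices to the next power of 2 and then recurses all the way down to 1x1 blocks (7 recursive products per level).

Matrix multiplication for 20x20 matrices:

Strassen's algorithm requires power-of-2 dimensions. Pad 20x20 to 32x32 (next power of 2).

Standard algorithm: 20^3 = 8000 multiplications
Strassen's algorithm: 7^(log2(32)) = 7^5 = 16807 multiplications
Difference: 8000 - 16807 = -8807 (Strassen uses MORE here due to padding overhead — for small or just-over-power-of-2 n, padding can outweigh the per-level savings)

Standard: 8000 multiplications (20^3). Strassen: 16807 multiplications (7^5, after padding to 32x32). Strassen reduces 8 recursive multiplications to 7 at each level.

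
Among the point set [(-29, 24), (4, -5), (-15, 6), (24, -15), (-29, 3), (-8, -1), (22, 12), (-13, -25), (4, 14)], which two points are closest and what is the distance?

Computing all pairwise distances among 9 points:

d((-29, 24), (4, -5)) = 43.9318
d((-29, 24), (-15, 6)) = 22.8035
d((-29, 24), (24, -15)) = 65.8027
d((-29, 24), (-29, 3)) = 21.0
d((-29, 24), (-8, -1)) = 32.6497
d((-29, 24), (22, 12)) = 52.3927
d((-29, 24), (-13, -25)) = 51.5461
d((-29, 24), (4, 14)) = 34.4819
d((4, -5), (-15, 6)) = 21.9545
d((4, -5), (24, -15)) = 22.3607
d((4, -5), (-29, 3)) = 33.9559
d((4, -5), (-8, -1)) = 12.6491
d((4, -5), (22, 12)) = 24.7588
d((4, -5), (-13, -25)) = 26.2488
d((4, -5), (4, 14)) = 19.0
d((-15, 6), (24, -15)) = 44.2945
d((-15, 6), (-29, 3)) = 14.3178
d((-15, 6), (-8, -1)) = 9.8995 <-- minimum
d((-15, 6), (22, 12)) = 37.4833
d((-15, 6), (-13, -25)) = 31.0644
d((-15, 6), (4, 14)) = 20.6155
d((24, -15), (-29, 3)) = 55.9732
d((24, -15), (-8, -1)) = 34.9285
d((24, -15), (22, 12)) = 27.074
d((24, -15), (-13, -25)) = 38.3275
d((24, -15), (4, 14)) = 35.2278
d((-29, 3), (-8, -1)) = 21.3776
d((-29, 3), (22, 12)) = 51.788
d((-29, 3), (-13, -25)) = 32.249
d((-29, 3), (4, 14)) = 34.7851
d((-8, -1), (22, 12)) = 32.6956
d((-8, -1), (-13, -25)) = 24.5153
d((-8, -1), (4, 14)) = 19.2094
d((22, 12), (-13, -25)) = 50.9313
d((22, 12), (4, 14)) = 18.1108
d((-13, -25), (4, 14)) = 42.5441

Closest pair: (-15, 6) and (-8, -1) with distance 9.8995

The closest pair is (-15, 6) and (-8, -1) with Euclidean distance 9.8995. For 9 points, brute-force pairwise comparison is shown above. For large n, the divide-and-conquer algorithm (sort by x, recurse on halves, check the dividing strip) achieves O(n log n).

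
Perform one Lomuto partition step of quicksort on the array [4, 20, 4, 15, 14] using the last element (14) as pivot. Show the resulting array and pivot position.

Lomuto partition with pivot = 14:

Initial array: [4, 20, 4, 15, 14]

arr[0]=4 <= 14: swap with position 0, array becomes [4, 20, 4, 15, 14]
arr[1]=20 > 14: no swap
arr[2]=4 <= 14: swap with position 1, array becomes [4, 4, 20, 15, 14]
arr[3]=15 > 14: no swap

Place pivot at position 2: [4, 4, 14, 15, 20]
Pivot position: 2

After partitioning with pivot 14, the array becomes [4, 4, 14, 15, 20]. The pivot is placed at index 2. All elements to the left of the pivot are <= 14, and all elements to the right are > 14.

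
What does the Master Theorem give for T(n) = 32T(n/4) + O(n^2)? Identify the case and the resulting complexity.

Master Theorem for T(n) = 32T(n/4) + O(n^2):

a = 32, b = 4, c = 2
log_b(a) = log_4(32) = 2.5000

Case 1: c = 2 < log_4(32) = 2.5000
T(n) = O(n^(log_4 32))

For T(n) = 32T(n/4) + O(n^2): log_4(32) = 2.5000. This is Case 1 of the Master Theorem (c < log_b(a), work dominated by leaves), giving O(n^(log_4 32)).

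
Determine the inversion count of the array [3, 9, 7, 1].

Finding inversions in [3, 9, 7, 1]:

(0, 3): arr[0]=3 > arr[3]=1
(1, 2): arr[1]=9 > arr[2]=7
(1, 3): arr[1]=9 > arr[3]=1
(2, 3): arr[2]=7 > arr[3]=1

Total inversions: 4

The array has 4 inversion(s): (0,3), (1,2), (1,3), (2,3). Each pair (i,j) satisfies i < j and arr[i] > arr[j].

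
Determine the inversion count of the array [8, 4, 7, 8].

Finding inversions in [8, 4, 7, 8]:

(0, 1): arr[0]=8 > arr[1]=4
(0, 2): arr[0]=8 > arr[2]=7

Total inversions: 2

The array has 2 inversion(s): (0,1), (0,2). Each pair (i,j) satisfies i < j and arr[i] > arr[j].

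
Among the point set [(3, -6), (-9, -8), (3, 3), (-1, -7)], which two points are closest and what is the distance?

Computing all pairwise distances among 4 points:

d((3, -6), (-9, -8)) = 12.1655
d((3, -6), (3, 3)) = 9.0
d((3, -6), (-1, -7)) = 4.1231 <-- minimum
d((-9, -8), (3, 3)) = 16.2788
d((-9, -8), (-1, -7)) = 8.0623
d((3, 3), (-1, -7)) = 10.7703

Closest pair: (3, -6) and (-1, -7) with distance 4.1231

The closest pair is (3, -6) and (-1, -7) with Euclidean distance 4.1231. For 4 points, brute-force pairwise comparison is shown above. For large n, the divide-and-conquer algorithm (sort by x, recurse on halves, check the dividing strip) achieves O(n log n).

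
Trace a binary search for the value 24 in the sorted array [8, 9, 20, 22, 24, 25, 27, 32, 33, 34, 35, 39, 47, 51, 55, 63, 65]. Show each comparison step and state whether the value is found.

Binary search for 24 in [8, 9, 20, 22, 24, 25, 27, 32, 33, 34, 35, 39, 47, 51, 55, 63, 65]:

lo=0, hi=16, mid=8, arr[mid]=33 -> 33 > 24, search left half
lo=0, hi=7, mid=3, arr[mid]=22 -> 22 < 24, search right half
lo=4, hi=7, mid=5, arr[mid]=25 -> 25 > 24, search left half
lo=4, hi=4, mid=4, arr[mid]=24 -> Found target at index 4!

Binary search finds 24 at index 4 after 4 comparisons. The search repeatedly halves the search space by comparing with the middle element.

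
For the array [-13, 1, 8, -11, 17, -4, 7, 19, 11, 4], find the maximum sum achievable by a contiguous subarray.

Using Kadane's algorithm on [-13, 1, 8, -11, 17, -4, 7, 19, 11, 4]:

Scanning through the array:
Position 1 (value 1): max_ending_here = 1, max_so_far = 1
Position 2 (value 8): max_ending_here = 9, max_so_far = 9
Position 3 (value -11): max_ending_here = -2, max_so_far = 9
Position 4 (value 17): max_ending_here = 17, max_so_far = 17
Position 5 (value -4): max_ending_here = 13, max_so_far = 17
Position 6 (value 7): max_ending_here = 20, max_so_far = 20
Position 7 (value 19): max_ending_here = 39, max_so_far = 39
Position 8 (value 11): max_ending_here = 50, max_so_far = 50
Position 9 (value 4): max_ending_here = 54, max_so_far = 54

Maximum subarray: [17, -4, 7, 19, 11, 4]
Maximum sum: 54

The maximum subarray is [17, -4, 7, 19, 11, 4] with sum 54. This subarray runs from index 4 to index 9.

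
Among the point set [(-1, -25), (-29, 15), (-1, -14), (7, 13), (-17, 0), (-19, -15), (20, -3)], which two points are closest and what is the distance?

Computing all pairwise distances among 7 points:

d((-1, -25), (-29, 15)) = 48.8262
d((-1, -25), (-1, -14)) = 11.0 <-- minimum
d((-1, -25), (7, 13)) = 38.833
d((-1, -25), (-17, 0)) = 29.6816
d((-1, -25), (-19, -15)) = 20.5913
d((-1, -25), (20, -3)) = 30.4138
d((-29, 15), (-1, -14)) = 40.3113
d((-29, 15), (7, 13)) = 36.0555
d((-29, 15), (-17, 0)) = 19.2094
d((-29, 15), (-19, -15)) = 31.6228
d((-29, 15), (20, -3)) = 52.2015
d((-1, -14), (7, 13)) = 28.1603
d((-1, -14), (-17, 0)) = 21.2603
d((-1, -14), (-19, -15)) = 18.0278
d((-1, -14), (20, -3)) = 23.7065
d((7, 13), (-17, 0)) = 27.2947
d((7, 13), (-19, -15)) = 38.2099
d((7, 13), (20, -3)) = 20.6155
d((-17, 0), (-19, -15)) = 15.1327
d((-17, 0), (20, -3)) = 37.1214
d((-19, -15), (20, -3)) = 40.8044

Closest pair: (-1, -25) and (-1, -14) with distance 11.0

The closest pair is (-1, -25) and (-1, -14) with Euclidean distance 11.0. For 7 points, brute-force pairwise comparison is shown above. For large n, the divide-and-conquer algorithm (sort by x, recurse on halves, check the dividing strip) achieves O(n log n).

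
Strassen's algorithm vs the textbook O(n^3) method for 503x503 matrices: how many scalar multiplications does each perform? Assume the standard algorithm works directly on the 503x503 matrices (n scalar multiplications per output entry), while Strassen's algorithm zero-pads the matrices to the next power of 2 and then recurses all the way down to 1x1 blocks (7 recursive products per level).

Matrix multiplication for 503x503 matrices:

Strassen's algorithm requires power-of-2 dimensions. Pad 503x503 to 512x512 (next power of 2).

Standard algorithm: 503^3 = 127263527 multiplications
Strassen's algorithm: 7^(log2(512)) = 7^9 = 40353607 multiplications
Savings: 127263527 - 40353607 = 86909920 multiplications

Standard: 127263527 multiplications (503^3). Strassen: 40353607 multiplications (7^9, after padding to 512x512). Strassen reduces 8 recursive multiplications to 7 at each level.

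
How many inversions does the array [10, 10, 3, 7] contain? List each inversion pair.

Finding inversions in [10, 10, 3, 7]:

(0, 2): arr[0]=10 > arr[2]=3
(0, 3): arr[0]=10 > arr[3]=7
(1, 2): arr[1]=10 > arr[2]=3
(1, 3): arr[1]=10 > arr[3]=7

Total inversions: 4

The array has 4 inversion(s): (0,2), (0,3), (1,2), (1,3). Each pair (i,j) satisfies i < j and arr[i] > arr[j].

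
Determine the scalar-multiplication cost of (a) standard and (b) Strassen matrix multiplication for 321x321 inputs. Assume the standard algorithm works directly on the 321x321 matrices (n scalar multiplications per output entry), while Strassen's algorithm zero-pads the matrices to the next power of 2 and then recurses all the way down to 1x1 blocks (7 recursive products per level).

Matrix multiplication for 321x321 matrices:

Strassen's algorithm requires power-of-2 dimensions. Pad 321x321 to 512x512 (next power of 2).

Standard algorithm: 321^3 = 33076161 multiplications
Strassen's algorithm: 7^(log2(512)) = 7^9 = 40353607 multiplications
Difference: 33076161 - 40353607 = -7277446 (Strassen uses MORE here due to padding overhead — for small or just-over-power-of-2 n, padding can outweigh the per-level savings)

Standard: 33076161 multiplications (321^3). Strassen: 40353607 multiplications (7^9, after padding to 512x512). Strassen reduces 8 recursive multiplications to 7 at each level.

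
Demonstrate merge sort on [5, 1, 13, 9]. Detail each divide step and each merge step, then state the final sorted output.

Merge sort trace:

Split: [5, 1, 13, 9] -> [5, 1] and [13, 9]
  Split: [5, 1] -> [5] and [1]
  Merge: [5] + [1] -> [1, 5]
  Split: [13, 9] -> [13] and [9]
  Merge: [13] + [9] -> [9, 13]
Merge: [1, 5] + [9, 13] -> [1, 5, 9, 13]

Final sorted array: [1, 5, 9, 13]

The merge sort proceeds by recursively splitting the array and merging sorted halves.
After all merges, the sorted array is [1, 5, 9, 13].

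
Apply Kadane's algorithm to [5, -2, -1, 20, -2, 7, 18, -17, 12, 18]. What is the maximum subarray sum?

Using Kadane's algorithm on [5, -2, -1, 20, -2, 7, 18, -17, 12, 18]:

Scanning through the array:
Position 1 (value -2): max_ending_here = 3, max_so_far = 5
Position 2 (value -1): max_ending_here = 2, max_so_far = 5
Position 3 (value 20): max_ending_here = 22, max_so_far = 22
Position 4 (value -2): max_ending_here = 20, max_so_far = 22
Position 5 (value 7): max_ending_here = 27, max_so_far = 27
Position 6 (value 18): max_ending_here = 45, max_so_far = 45
Position 7 (value -17): max_ending_here = 28, max_so_far = 45
Position 8 (value 12): max_ending_here = 40, max_so_far = 45
Position 9 (value 18): max_ending_here = 58, max_so_far = 58

Maximum subarray: [5, -2, -1, 20, -2, 7, 18, -17, 12, 18]
Maximum sum: 58

The maximum subarray is [5, -2, -1, 20, -2, 7, 18, -17, 12, 18] with sum 58. This subarray runs from index 0 to index 9.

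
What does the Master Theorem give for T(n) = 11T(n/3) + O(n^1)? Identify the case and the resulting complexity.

Master Theorem for T(n) = 11T(n/3) + O(n^1):

a = 11, b = 3, c = 1
log_b(a) = log_3(11) = 2.1827

Case 1: c = 1 < log_3(11) = 2.1827
T(n) = O(n^(log_3 11))

For T(n) = 11T(n/3) + O(n^1): log_3(11) = 2.1827. This is Case 1 of the Master Theorem (c < log_b(a), work dominated by leaves), giving O(n^(log_3 11)).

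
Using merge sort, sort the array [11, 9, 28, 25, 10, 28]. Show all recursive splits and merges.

Merge sort trace:

Split: [11, 9, 28, 25, 10, 28] -> [11, 9, 28] and [25, 10, 28]
  Split: [11, 9, 28] -> [11] and [9, 28]
    Split: [9, 28] -> [9] and [28]
    Merge: [9] + [28] -> [9, 28]
  Merge: [11] + [9, 28] -> [9, 11, 28]
  Split: [25, 10, 28] -> [25] and [10, 28]
    Split: [10, 28] -> [10] and [28]
    Merge: [10] + [28] -> [10, 28]
  Merge: [25] + [10, 28] -> [10, 25, 28]
Merge: [9, 11, 28] + [10, 25, 28] -> [9, 10, 11, 25, 28, 28]

Final sorted array: [9, 10, 11, 25, 28, 28]

The merge sort proceeds by recursively splitting the array and merging sorted halves.
After all merges, the sorted array is [9, 10, 11, 25, 28, 28].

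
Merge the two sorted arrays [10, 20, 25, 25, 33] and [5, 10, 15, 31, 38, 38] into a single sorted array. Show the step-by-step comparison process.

Merging process:

Compare 10 vs 5: take 5 from right. Merged: [5]
Compare 10 vs 10: take 10 from left. Merged: [5, 10]
Compare 20 vs 10: take 10 from right. Merged: [5, 10, 10]
Compare 20 vs 15: take 15 from right. Merged: [5, 10, 10, 15]
Compare 20 vs 31: take 20 from left. Merged: [5, 10, 10, 15, 20]
Compare 25 vs 31: take 25 from left. Merged: [5, 10, 10, 15, 20, 25]
Compare 25 vs 31: take 25 from left. Merged: [5, 10, 10, 15, 20, 25, 25]
Compare 33 vs 31: take 31 from right. Merged: [5, 10, 10, 15, 20, 25, 25, 31]
Compare 33 vs 38: take 33 from left. Merged: [5, 10, 10, 15, 20, 25, 25, 31, 33]
Append remaining from right: [38, 38]. Merged: [5, 10, 10, 15, 20, 25, 25, 31, 33, 38, 38]

Final merged array: [5, 10, 10, 15, 20, 25, 25, 31, 33, 38, 38]
Total comparisons: 9

The merged array is [5, 10, 10, 15, 20, 25, 25, 31, 33, 38, 38], requiring 9 comparisons. The merge step runs in O(n) time where n is the total number of elements.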